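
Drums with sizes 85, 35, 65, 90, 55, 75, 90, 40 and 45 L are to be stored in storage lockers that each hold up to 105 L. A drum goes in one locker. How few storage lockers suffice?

Total = 90 + 90 + 85 + 75 + 65 + 55 + 45 + 40 + 35 = 580 L.
Lower bound: ⌈580/105⌉ = 6 storage lockers.
A packing using 7 storage lockers:
  locker 1: 90 = 90
  locker 2: 90 = 90
  locker 3: 85 = 85
  locker 4: 75 = 75
  locker 5: 65 + 40 = 105
  locker 6: 55 + 45 = 100
  locker 7: 35 = 35
No arrangement into 6 storage lockers stays within capacity, so 7 is optimal.

7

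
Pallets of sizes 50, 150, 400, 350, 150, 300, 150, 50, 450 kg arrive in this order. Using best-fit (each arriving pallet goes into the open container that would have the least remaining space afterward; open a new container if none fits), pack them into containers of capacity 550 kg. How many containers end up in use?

  50 → container 1 (new)  [load 50/550]
  150 → container 1  [load 200/550]
  400 → container 2 (new)  [load 400/550]
  350 → container 1  [load 550/550]
  150 → container 2  [load 550/550]
  300 → container 3 (new)  [load 300/550]
  150 → container 3  [load 450/550]
  50 → container 3  [load 500/550]
  450 → container 4 (new)  [load 450/550]
4 containers opened.

4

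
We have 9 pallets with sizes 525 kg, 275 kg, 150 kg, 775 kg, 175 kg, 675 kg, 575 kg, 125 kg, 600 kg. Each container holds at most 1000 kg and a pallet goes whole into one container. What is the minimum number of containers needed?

5

Total = 775 + 675 + 600 + 575 + 525 + 275 + 175 + 150 + 125 = 3875 kg.
Lower bound: ⌈3875/1000⌉ = 4 containers.
Also, 5 pallets each exceed 500 kg, and no two of those can share a container, so at least 5 containers are needed.
A packing using 5 containers:
  container 1: 775 + 175 = 950
  container 2: 675 + 275 = 950
  container 3: 600 + 150 + 125 = 875
  container 4: 575 = 575
  container 5: 525 = 525
This matches the lower bound, so 5 is optimal.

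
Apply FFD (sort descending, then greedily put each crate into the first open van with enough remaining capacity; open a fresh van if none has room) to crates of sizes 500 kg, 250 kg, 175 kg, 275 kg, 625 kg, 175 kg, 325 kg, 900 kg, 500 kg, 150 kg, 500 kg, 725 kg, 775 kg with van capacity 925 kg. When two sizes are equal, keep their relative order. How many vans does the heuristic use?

7

Sorted descending: 900, 775, 725, 625, 500, 500, 500, 325, 275, 250, 175, 175, 150.
  900 → van 1 (new)  [load 900/925]
  775 → van 2 (new)  [load 775/925]
  725 → van 3 (new)  [load 725/925]
  625 → van 4 (new)  [load 625/925]
  500 → van 5 (new)  [load 500/925]
  500 → van 6 (new)  [load 500/925]
  500 → van 7 (new)  [load 500/925]
  325 → van 5  [load 825/925]
  275 → van 4  [load 900/925]
  250 → van 6  [load 750/925]
  175 → van 3  [load 900/925]
  175 → van 6  [load 925/925]
  150 → van 2  [load 925/925]
7 vans opened.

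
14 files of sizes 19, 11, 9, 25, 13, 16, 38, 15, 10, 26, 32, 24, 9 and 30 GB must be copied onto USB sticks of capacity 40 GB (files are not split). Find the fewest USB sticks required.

Total = 38 + 32 + 30 + 26 + 25 + 24 + 19 + 16 + 15 + 13 + 11 + 10 + 9 + 9 = 277 GB.
Lower bound: ⌈277/40⌉ = 7 USB sticks.
A packing using 8 USB sticks:
  USB stick 1: 38 = 38
  USB stick 2: 32 = 32
  USB stick 3: 30 + 10 = 40
  USB stick 4: 26 + 13 = 39
  USB stick 5: 25 + 15 = 40
  USB stick 6: 24 + 16 = 40
  USB stick 7: 19 + 11 + 9 = 39
  USB stick 8: 9 = 9
No arrangement into 7 USB sticks stays within capacity, so 8 is optimal.

8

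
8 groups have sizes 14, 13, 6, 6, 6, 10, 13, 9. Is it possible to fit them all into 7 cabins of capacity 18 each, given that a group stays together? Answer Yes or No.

Yes

A valid assignment using 6 cabins:
  cabin 1: 14 = 14
  cabin 2: 13 = 13
  cabin 3: 13 = 13
  cabin 4: 10 + 6 = 16
  cabin 5: 9 + 6 = 15
  cabin 6: 6 = 6
That uses only 6 ≤ 7, so 7 cabins are enough.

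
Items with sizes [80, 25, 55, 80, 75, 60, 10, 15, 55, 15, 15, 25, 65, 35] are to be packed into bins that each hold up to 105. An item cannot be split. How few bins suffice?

Total = 80 + 80 + 75 + 65 + 60 + 55 + 55 + 35 + 25 + 25 + 15 + 15 + 15 + 10 = 610.
Lower bound: ⌈610/105⌉ = 6 bins.
Also, 7 items each exceed 105/2, and no two of those can share a bin, so at least 7 bins are needed.
A packing using 7 bins:
  bin 1: 80 + 25 = 105
  bin 2: 80 + 25 = 105
  bin 3: 75 + 15 + 15 = 105
  bin 4: 65 + 35 = 100
  bin 5: 60 + 15 + 10 = 85
  bin 6: 55 = 55
  bin 7: 55 = 55
This matches the lower bound, so 7 is optimal.

7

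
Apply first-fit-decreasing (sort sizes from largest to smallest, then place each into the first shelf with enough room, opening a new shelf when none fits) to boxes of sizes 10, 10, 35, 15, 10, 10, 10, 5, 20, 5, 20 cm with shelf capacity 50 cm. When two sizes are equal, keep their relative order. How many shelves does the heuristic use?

Sorted descending: 35, 20, 20, 15, 10, 10, 10, 10, 10, 5, 5.
  35 → shelf 1 (new)  [load 35/50]
  20 → shelf 2 (new)  [load 20/50]
  20 → shelf 2  [load 40/50]
  15 → shelf 1  [load 50/50]
  10 → shelf 2  [load 50/50]
  10 → shelf 3 (new)  [load 10/50]
  10 → shelf 3  [load 20/50]
  10 → shelf 3  [load 30/50]
  10 → shelf 3  [load 40/50]
  5 → shelf 3  [load 45/50]
  5 → shelf 3  [load 50/50]
3 shelves opened.

3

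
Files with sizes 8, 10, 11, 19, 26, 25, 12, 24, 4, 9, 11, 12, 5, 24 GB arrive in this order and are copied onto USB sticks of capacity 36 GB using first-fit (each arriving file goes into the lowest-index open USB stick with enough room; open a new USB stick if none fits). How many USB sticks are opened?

6

  8 → USB stick 1 (new)  [load 8/36]
  10 → USB stick 1  [load 18/36]
  11 → USB stick 1  [load 29/36]
  19 → USB stick 2 (new)  [load 19/36]
  26 → USB stick 3 (new)  [load 26/36]
  25 → USB stick 4 (new)  [load 25/36]
  12 → USB stick 2  [load 31/36]
  24 → USB stick 5 (new)  [load 24/36]
  4 → USB stick 1  [load 33/36]
  9 → USB stick 3  [load 35/36]
  11 → USB stick 4  [load 36/36]
  12 → USB stick 5  [load 36/36]
  5 → USB stick 2  [load 36/36]
  24 → USB stick 6 (new)  [load 24/36]
6 USB sticks opened.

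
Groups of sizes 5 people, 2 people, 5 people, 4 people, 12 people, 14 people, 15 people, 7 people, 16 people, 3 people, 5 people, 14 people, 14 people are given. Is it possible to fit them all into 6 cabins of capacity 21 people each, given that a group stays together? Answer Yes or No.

Yes

A valid assignment using 6 cabins:
  cabin 1: 16 + 5 = 21
  cabin 2: 15 + 5 = 20
  cabin 3: 14 + 7 = 21
  cabin 4: 14 + 5 + 2 = 21
  cabin 5: 14 + 4 + 3 = 21
  cabin 6: 12 = 12
Every load is within 21 people, so 6 cabins suffice.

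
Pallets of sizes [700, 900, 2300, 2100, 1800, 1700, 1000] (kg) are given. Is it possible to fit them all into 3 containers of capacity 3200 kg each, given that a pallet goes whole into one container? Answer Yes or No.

Total = 10500 kg; ⌈10500/3200⌉ = 4.
At least 4 containers are required, but only 3 are allowed.

No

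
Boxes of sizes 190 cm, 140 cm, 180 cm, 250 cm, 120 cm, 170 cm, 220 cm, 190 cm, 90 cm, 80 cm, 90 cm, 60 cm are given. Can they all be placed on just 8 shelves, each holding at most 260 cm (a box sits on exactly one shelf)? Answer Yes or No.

A valid assignment using 8 shelves:
  shelf 1: 250 = 250
  shelf 2: 220 = 220
  shelf 3: 190 + 60 = 250
  shelf 4: 190 = 190
  shelf 5: 180 + 80 = 260
  shelf 6: 170 + 90 = 260
  shelf 7: 140 + 120 = 260
  shelf 8: 90 = 90
Every load is within 260 cm, so 8 shelves suffice.

Yes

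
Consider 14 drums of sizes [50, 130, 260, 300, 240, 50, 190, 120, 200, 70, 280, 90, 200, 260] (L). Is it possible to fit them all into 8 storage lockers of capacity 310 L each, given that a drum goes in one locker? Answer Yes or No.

No

Total = 2440 L; ⌈2440/310⌉ = 8.
The bound of 8 does not rule out 8, but exhaustive search shows no assignment into 8 storage lockers of capacity 310 L exists — the minimum is 9.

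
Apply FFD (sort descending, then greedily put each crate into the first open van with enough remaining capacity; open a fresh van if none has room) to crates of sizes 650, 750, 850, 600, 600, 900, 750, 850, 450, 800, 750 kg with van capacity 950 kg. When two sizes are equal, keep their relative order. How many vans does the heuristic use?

11

Sorted descending: 900, 850, 850, 800, 750, 750, 750, 650, 600, 600, 450.
  900 → van 1 (new)  [load 900/950]
  850 → van 2 (new)  [load 850/950]
  850 → van 3 (new)  [load 850/950]
  800 → van 4 (new)  [load 800/950]
  750 → van 5 (new)  [load 750/950]
  750 → van 6 (new)  [load 750/950]
  750 → van 7 (new)  [load 750/950]
  650 → van 8 (new)  [load 650/950]
  600 → van 9 (new)  [load 600/950]
  600 → van 10 (new)  [load 600/950]
  450 → van 11 (new)  [load 450/950]
11 vans opened.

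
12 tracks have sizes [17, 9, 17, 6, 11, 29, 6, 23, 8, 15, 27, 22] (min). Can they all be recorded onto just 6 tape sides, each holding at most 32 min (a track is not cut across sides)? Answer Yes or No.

No

Total = 190 min; ⌈190/32⌉ = 6.
The bound of 6 does not rule out 6, but exhaustive search shows no assignment into 6 tape sides of capacity 32 min exists — the minimum is 7.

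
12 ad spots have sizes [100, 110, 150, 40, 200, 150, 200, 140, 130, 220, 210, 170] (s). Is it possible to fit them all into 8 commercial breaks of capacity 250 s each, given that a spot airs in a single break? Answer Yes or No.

Total = 1820 s; ⌈1820/250⌉ = 8.
9 ad spots each exceed half the capacity and cannot share a break, forcing at least 9 commercial breaks.
At least 9 commercial breaks are required, but only 8 are allowed.

No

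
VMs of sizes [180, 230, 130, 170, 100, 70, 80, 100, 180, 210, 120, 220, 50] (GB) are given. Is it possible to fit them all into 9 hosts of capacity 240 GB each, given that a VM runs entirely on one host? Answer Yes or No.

Yes

A valid assignment using 9 hosts:
  host 1: 230 = 230
  host 2: 220 = 220
  host 3: 210 = 210
  host 4: 180 + 50 = 230
  host 5: 180 = 180
  host 6: 170 + 70 = 240
  host 7: 130 + 100 = 230
  host 8: 120 + 100 = 220
  host 9: 80 = 80
Every load is within 240 GB, so 9 hosts suffice.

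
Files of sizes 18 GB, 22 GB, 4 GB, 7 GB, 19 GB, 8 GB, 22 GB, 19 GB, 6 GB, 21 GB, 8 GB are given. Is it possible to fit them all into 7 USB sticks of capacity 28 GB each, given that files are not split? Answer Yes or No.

A valid assignment using 6 USB sticks:
  USB stick 1: 22 + 6 = 28
  USB stick 2: 22 + 4 = 26
  USB stick 3: 21 + 7 = 28
  USB stick 4: 19 + 8 = 27
  USB stick 5: 19 + 8 = 27
  USB stick 6: 18 = 18
That uses only 6 ≤ 7, so 7 USB sticks are enough.

Yes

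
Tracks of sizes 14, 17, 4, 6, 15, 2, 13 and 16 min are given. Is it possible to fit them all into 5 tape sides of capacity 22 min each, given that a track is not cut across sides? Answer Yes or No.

A valid assignment using 5 tape sides:
  side 1: 17 + 4 = 21
  side 2: 16 + 6 = 22
  side 3: 15 + 2 = 17
  side 4: 14 = 14
  side 5: 13 = 13
Every load is within 22 min, so 5 tape sides suffice.

Yes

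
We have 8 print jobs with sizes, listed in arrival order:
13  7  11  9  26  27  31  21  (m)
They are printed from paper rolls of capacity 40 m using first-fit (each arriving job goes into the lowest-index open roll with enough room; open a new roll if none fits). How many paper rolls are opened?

  13 → roll 1 (new)  [load 13/40]
  7 → roll 1  [load 20/40]
  11 → roll 1  [load 31/40]
  9 → roll 1  [load 40/40]
  26 → roll 2 (new)  [load 26/40]
  27 → roll 3 (new)  [load 27/40]
  31 → roll 4 (new)  [load 31/40]
  21 → roll 5 (new)  [load 21/40]
5 paper rolls opened.

5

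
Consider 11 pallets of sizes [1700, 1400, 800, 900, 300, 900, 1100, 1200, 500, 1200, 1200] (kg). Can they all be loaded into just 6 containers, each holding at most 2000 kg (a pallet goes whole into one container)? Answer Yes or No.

No

Total = 11200 kg; ⌈11200/2000⌉ = 6.
The bound of 6 does not rule out 6, but exhaustive search shows no assignment into 6 containers of capacity 2000 kg exists — the minimum is 7.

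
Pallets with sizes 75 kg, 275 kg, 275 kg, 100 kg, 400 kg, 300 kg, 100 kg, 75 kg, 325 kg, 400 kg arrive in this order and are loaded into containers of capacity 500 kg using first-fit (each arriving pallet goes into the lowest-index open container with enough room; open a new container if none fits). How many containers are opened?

  75 → container 1 (new)  [load 75/500]
  275 → container 1  [load 350/500]
  275 → container 2 (new)  [load 275/500]
  100 → container 1  [load 450/500]
  400 → container 3 (new)  [load 400/500]
  300 → container 4 (new)  [load 300/500]
  100 → container 2  [load 375/500]
  75 → container 2  [load 450/500]
  325 → container 5 (new)  [load 325/500]
  400 → container 6 (new)  [load 400/500]
6 containers opened.

6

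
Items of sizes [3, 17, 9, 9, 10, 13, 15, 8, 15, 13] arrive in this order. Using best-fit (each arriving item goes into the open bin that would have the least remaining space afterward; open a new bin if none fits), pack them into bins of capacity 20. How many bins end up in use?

  3 → bin 1 (new)  [load 3/20]
  17 → bin 1  [load 20/20]
  9 → bin 2 (new)  [load 9/20]
  9 → bin 2  [load 18/20]
  10 → bin 3 (new)  [load 10/20]
  13 → bin 4 (new)  [load 13/20]
  15 → bin 5 (new)  [load 15/20]
  8 → bin 3  [load 18/20]
  15 → bin 6 (new)  [load 15/20]
  13 → bin 7 (new)  [load 13/20]
7 bins opened.

7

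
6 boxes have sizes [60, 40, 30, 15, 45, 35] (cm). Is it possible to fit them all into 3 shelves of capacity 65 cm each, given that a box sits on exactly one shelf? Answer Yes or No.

No

Total = 225 cm; ⌈225/65⌉ = 4.
At least 4 shelves are required, but only 3 are allowed.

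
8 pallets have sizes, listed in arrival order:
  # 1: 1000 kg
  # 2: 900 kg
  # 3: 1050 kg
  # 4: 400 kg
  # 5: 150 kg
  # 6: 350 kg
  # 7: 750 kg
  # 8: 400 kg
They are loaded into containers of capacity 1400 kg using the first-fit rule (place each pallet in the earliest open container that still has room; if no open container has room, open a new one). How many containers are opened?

4

  1000 → container 1 (new)  [load 1000/1400]
  900 → container 2 (new)  [load 900/1400]
  1050 → container 3 (new)  [load 1050/1400]
  400 → container 1  [load 1400/1400]
  150 → container 2  [load 1050/1400]
  350 → container 2  [load 1400/1400]
  750 → container 4 (new)  [load 750/1400]
  400 → container 4  [load 1150/1400]
4 containers opened.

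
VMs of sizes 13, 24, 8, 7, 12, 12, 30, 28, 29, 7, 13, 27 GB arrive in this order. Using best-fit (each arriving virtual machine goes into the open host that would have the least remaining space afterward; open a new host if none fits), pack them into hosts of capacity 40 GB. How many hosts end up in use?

  13 → host 1 (new)  [load 13/40]
  24 → host 1  [load 37/40]
  8 → host 2 (new)  [load 8/40]
  7 → host 2  [load 15/40]
  12 → host 2  [load 27/40]
  12 → host 2  [load 39/40]
  30 → host 3 (new)  [load 30/40]
  28 → host 4 (new)  [load 28/40]
  29 → host 5 (new)  [load 29/40]
  7 → host 3  [load 37/40]
  13 → host 6 (new)  [load 13/40]
  27 → host 6  [load 40/40]
6 hosts opened.

6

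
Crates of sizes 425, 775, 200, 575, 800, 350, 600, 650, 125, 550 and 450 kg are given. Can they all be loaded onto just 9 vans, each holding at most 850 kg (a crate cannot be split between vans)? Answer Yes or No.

A valid assignment using 8 vans:
  van 1: 800 = 800
  van 2: 775 = 775
  van 3: 650 + 200 = 850
  van 4: 600 + 125 = 725
  van 5: 575 = 575
  van 6: 550 = 550
  van 7: 450 + 350 = 800
  van 8: 425 = 425
That uses only 8 ≤ 9, so 9 vans are enough.

Yes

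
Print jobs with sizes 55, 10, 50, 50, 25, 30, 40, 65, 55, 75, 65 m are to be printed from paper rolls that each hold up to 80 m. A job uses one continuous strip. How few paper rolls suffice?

8

Total = 75 + 65 + 65 + 55 + 55 + 50 + 50 + 40 + 30 + 25 + 10 = 520 m.
Lower bound: ⌈520/80⌉ = 7 paper rolls.
A packing using 8 paper rolls:
  roll 1: 75 = 75
  roll 2: 65 + 10 = 75
  roll 3: 65 = 65
  roll 4: 55 + 25 = 80
  roll 5: 55 = 55
  roll 6: 50 + 30 = 80
  roll 7: 50 = 50
  roll 8: 40 = 40
No arrangement into 7 paper rolls stays within capacity, so 8 is optimal.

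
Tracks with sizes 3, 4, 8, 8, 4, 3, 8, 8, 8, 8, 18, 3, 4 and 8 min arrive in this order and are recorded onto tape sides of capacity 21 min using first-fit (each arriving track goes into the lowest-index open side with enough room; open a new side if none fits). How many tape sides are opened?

5

  3 → side 1 (new)  [load 3/21]
  4 → side 1  [load 7/21]
  8 → side 1  [load 15/21]
  8 → side 2 (new)  [load 8/21]
  4 → side 1  [load 19/21]
  3 → side 2  [load 11/21]
  8 → side 2  [load 19/21]
  8 → side 3 (new)  [load 8/21]
  8 → side 3  [load 16/21]
  8 → side 4 (new)  [load 8/21]
  18 → side 5 (new)  [load 18/21]
  3 → side 3  [load 19/21]
  4 → side 4  [load 12/21]
  8 → side 4  [load 20/21]
5 tape sides opened.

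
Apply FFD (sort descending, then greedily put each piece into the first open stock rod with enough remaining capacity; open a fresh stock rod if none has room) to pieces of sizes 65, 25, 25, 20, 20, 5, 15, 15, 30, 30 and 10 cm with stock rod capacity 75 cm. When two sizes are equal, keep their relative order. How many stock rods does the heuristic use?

4

Sorted descending: 65, 30, 30, 25, 25, 20, 20, 15, 15, 10, 5.
  65 → stock rod 1 (new)  [load 65/75]
  30 → stock rod 2 (new)  [load 30/75]
  30 → stock rod 2  [load 60/75]
  25 → stock rod 3 (new)  [load 25/75]
  25 → stock rod 3  [load 50/75]
  20 → stock rod 3  [load 70/75]
  20 → stock rod 4 (new)  [load 20/75]
  15 → stock rod 2  [load 75/75]
  15 → stock rod 4  [load 35/75]
  10 → stock rod 1  [load 75/75]
  5 → stock rod 3  [load 75/75]
4 stock rods opened.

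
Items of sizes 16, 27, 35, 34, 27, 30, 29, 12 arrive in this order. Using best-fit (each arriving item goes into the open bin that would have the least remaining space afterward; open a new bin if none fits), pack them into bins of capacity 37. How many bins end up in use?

7

  16 → bin 1 (new)  [load 16/37]
  27 → bin 2 (new)  [load 27/37]
  35 → bin 3 (new)  [load 35/37]
  34 → bin 4 (new)  [load 34/37]
  27 → bin 5 (new)  [load 27/37]
  30 → bin 6 (new)  [load 30/37]
  29 → bin 7 (new)  [load 29/37]
  12 → bin 1  [load 28/37]
7 bins opened.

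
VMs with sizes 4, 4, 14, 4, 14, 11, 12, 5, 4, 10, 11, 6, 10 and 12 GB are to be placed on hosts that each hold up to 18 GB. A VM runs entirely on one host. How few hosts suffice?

Total = 14 + 14 + 12 + 12 + 11 + 11 + 10 + 10 + 6 + 5 + 4 + 4 + 4 + 4 = 121 GB.
Lower bound: ⌈121/18⌉ = 7 hosts.
Also, 8 VMs each exceed 9 GB, and no two of those can share a host, so at least 8 hosts are needed.
A packing using 8 hosts:
  host 1: 14 + 4 = 18
  host 2: 14 + 4 = 18
  host 3: 12 + 6 = 18
  host 4: 12 + 5 = 17
  host 5: 11 + 4 = 15
  host 6: 11 + 4 = 15
  host 7: 10 = 10
  host 8: 10 = 10
This matches the lower bound, so 8 is optimal.

8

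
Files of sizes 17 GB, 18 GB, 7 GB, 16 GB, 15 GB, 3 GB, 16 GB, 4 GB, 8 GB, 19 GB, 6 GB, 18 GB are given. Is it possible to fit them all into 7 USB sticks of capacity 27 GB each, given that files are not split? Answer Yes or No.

A valid assignment using 7 USB sticks:
  USB stick 1: 19 + 8 = 27
  USB stick 2: 18 + 7 = 25
  USB stick 3: 18 + 6 + 3 = 27
  USB stick 4: 17 + 4 = 21
  USB stick 5: 16 = 16
  USB stick 6: 16 = 16
  USB stick 7: 15 = 15
Every load is within 27 GB, so 7 USB sticks suffice.

Yes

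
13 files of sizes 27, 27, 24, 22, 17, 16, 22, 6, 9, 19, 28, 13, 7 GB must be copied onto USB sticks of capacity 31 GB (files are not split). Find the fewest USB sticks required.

9

Total = 28 + 27 + 27 + 24 + 22 + 22 + 19 + 17 + 16 + 13 + 9 + 7 + 6 = 237 GB.
Lower bound: ⌈237/31⌉ = 8 USB sticks.
Also, 9 files each exceed 31/2 GB, and no two of those can share a USB stick, so at least 9 USB sticks are needed.
A packing using 9 USB sticks:
  USB stick 1: 28 = 28
  USB stick 2: 27 = 27
  USB stick 3: 27 = 27
  USB stick 4: 24 + 7 = 31
  USB stick 5: 22 + 9 = 31
  USB stick 6: 22 + 6 = 28
  USB stick 7: 19 = 19
  USB stick 8: 17 + 13 = 30
  USB stick 9: 16 = 16
This matches the lower bound, so 9 is optimal.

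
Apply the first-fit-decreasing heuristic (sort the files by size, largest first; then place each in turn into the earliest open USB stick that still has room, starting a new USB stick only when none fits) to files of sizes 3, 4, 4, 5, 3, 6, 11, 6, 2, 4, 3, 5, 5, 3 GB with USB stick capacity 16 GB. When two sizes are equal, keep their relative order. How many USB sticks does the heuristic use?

Sorted descending: 11, 6, 6, 5, 5, 5, 4, 4, 4, 3, 3, 3, 3, 2.
  11 → USB stick 1 (new)  [load 11/16]
  6 → USB stick 2 (new)  [load 6/16]
  6 → USB stick 2  [load 12/16]
  5 → USB stick 1  [load 16/16]
  5 → USB stick 3 (new)  [load 5/16]
  5 → USB stick 3  [load 10/16]
  4 → USB stick 2  [load 16/16]
  4 → USB stick 3  [load 14/16]
  4 → USB stick 4 (new)  [load 4/16]
  3 → USB stick 4  [load 7/16]
  3 → USB stick 4  [load 10/16]
  3 → USB stick 4  [load 13/16]
  3 → USB stick 4  [load 16/16]
  2 → USB stick 3  [load 16/16]
4 USB sticks opened.

4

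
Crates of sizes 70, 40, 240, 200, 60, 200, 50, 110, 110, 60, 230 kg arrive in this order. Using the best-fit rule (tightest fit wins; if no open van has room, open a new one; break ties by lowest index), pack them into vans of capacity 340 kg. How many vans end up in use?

5

  70 → van 1 (new)  [load 70/340]
  40 → van 1  [load 110/340]
  240 → van 2 (new)  [load 240/340]
  200 → van 1  [load 310/340]
  60 → van 2  [load 300/340]
  200 → van 3 (new)  [load 200/340]
  50 → van 3  [load 250/340]
  110 → van 4 (new)  [load 110/340]
  110 → van 4  [load 220/340]
  60 → van 3  [load 310/340]
  230 → van 5 (new)  [load 230/340]
5 vans opened.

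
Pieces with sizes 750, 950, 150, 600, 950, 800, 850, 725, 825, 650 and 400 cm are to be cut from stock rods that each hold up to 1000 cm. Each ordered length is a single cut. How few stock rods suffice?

Total = 950 + 950 + 850 + 825 + 800 + 750 + 725 + 650 + 600 + 400 + 150 = 7650 cm.
Lower bound: ⌈7650/1000⌉ = 8 stock rods.
Also, 9 pieces each exceed 500 cm, and no two of those can share a stock rod, so at least 9 stock rods are needed.
A packing using 9 stock rods:
  stock rod 1: 950 = 950
  stock rod 2: 950 = 950
  stock rod 3: 850 + 150 = 1000
  stock rod 4: 825 = 825
  stock rod 5: 800 = 800
  stock rod 6: 750 = 750
  stock rod 7: 725 = 725
  stock rod 8: 650 = 650
  stock rod 9: 600 + 400 = 1000
This matches the lower bound, so 9 is optimal.

9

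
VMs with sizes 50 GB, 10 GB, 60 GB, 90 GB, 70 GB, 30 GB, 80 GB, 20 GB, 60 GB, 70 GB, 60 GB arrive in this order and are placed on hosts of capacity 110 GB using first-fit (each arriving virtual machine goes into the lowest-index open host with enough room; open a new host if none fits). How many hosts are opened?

8

  50 → host 1 (new)  [load 50/110]
  10 → host 1  [load 60/110]
  60 → host 2 (new)  [load 60/110]
  90 → host 3 (new)  [load 90/110]
  70 → host 4 (new)  [load 70/110]
  30 → host 1  [load 90/110]
  80 → host 5 (new)  [load 80/110]
  20 → host 1  [load 110/110]
  60 → host 6 (new)  [load 60/110]
  70 → host 7 (new)  [load 70/110]
  60 → host 8 (new)  [load 60/110]
8 hosts opened.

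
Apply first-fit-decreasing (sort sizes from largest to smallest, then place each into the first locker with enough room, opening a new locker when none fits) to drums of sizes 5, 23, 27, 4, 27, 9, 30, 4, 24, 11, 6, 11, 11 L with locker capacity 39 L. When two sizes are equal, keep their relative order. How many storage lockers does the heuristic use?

Sorted descending: 30, 27, 27, 24, 23, 11, 11, 11, 9, 6, 5, 4, 4.
  30 → locker 1 (new)  [load 30/39]
  27 → locker 2 (new)  [load 27/39]
  27 → locker 3 (new)  [load 27/39]
  24 → locker 4 (new)  [load 24/39]
  23 → locker 5 (new)  [load 23/39]
  11 → locker 2  [load 38/39]
  11 → locker 3  [load 38/39]
  11 → locker 4  [load 35/39]
  9 → locker 1  [load 39/39]
  6 → locker 5  [load 29/39]
  5 → locker 5  [load 34/39]
  4 → locker 4  [load 39/39]
  4 → locker 5  [load 38/39]
5 storage lockers opened.

5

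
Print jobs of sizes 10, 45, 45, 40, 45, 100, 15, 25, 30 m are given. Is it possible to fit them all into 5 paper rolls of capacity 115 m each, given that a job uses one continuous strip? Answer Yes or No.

A valid assignment using 4 paper rolls:
  roll 1: 100 + 15 = 115
  roll 2: 45 + 45 + 25 = 115
  roll 3: 45 + 40 + 30 = 115
  roll 4: 10 = 10
That uses only 4 ≤ 5, so 5 paper rolls are enough.

Yes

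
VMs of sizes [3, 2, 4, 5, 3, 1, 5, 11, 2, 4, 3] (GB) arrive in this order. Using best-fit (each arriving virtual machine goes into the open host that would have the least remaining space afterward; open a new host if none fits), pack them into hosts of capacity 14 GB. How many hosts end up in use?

  3 → host 1 (new)  [load 3/14]
  2 → host 1  [load 5/14]
  4 → host 1  [load 9/14]
  5 → host 1  [load 14/14]
  3 → host 2 (new)  [load 3/14]
  1 → host 2  [load 4/14]
  5 → host 2  [load 9/14]
  11 → host 3 (new)  [load 11/14]
  2 → host 3  [load 13/14]
  4 → host 2  [load 13/14]
  3 → host 4 (new)  [load 3/14]
4 hosts opened.

4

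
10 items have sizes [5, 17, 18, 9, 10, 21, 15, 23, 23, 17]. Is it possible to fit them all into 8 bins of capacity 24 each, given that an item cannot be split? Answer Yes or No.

A valid assignment using 8 bins:
  bin 1: 23 = 23
  bin 2: 23 = 23
  bin 3: 21 = 21
  bin 4: 18 + 5 = 23
  bin 5: 17 = 17
  bin 6: 17 = 17
  bin 7: 15 + 9 = 24
  bin 8: 10 = 10
Every load is within 24, so 8 bins suffice.

Yes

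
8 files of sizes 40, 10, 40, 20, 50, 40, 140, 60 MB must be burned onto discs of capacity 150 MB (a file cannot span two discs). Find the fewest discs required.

3

Total = 140 + 60 + 50 + 40 + 40 + 40 + 20 + 10 = 400 MB.
Lower bound: ⌈400/150⌉ = 3 discs.
A packing using 3 discs:
  disc 1: 140 + 10 = 150
  disc 2: 60 + 50 + 40 = 150
  disc 3: 40 + 40 + 20 = 100
This matches the lower bound, so 3 is optimal.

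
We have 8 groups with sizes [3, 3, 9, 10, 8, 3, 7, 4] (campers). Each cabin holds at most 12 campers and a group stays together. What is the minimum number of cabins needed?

Total = 10 + 9 + 8 + 7 + 4 + 3 + 3 + 3 = 47 campers.
Lower bound: ⌈47/12⌉ = 4 cabins.
A packing using 5 cabins:
  cabin 1: 10 = 10
  cabin 2: 9 + 3 = 12
  cabin 3: 8 + 4 = 12
  cabin 4: 7 + 3 = 10
  cabin 5: 3 = 3
No arrangement into 4 cabins stays within capacity, so 5 is optimal.

5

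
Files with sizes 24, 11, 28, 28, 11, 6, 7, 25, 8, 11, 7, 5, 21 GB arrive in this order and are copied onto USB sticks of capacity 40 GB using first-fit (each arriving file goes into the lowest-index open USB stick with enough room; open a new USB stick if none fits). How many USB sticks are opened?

  24 → USB stick 1 (new)  [load 24/40]
  11 → USB stick 1  [load 35/40]
  28 → USB stick 2 (new)  [load 28/40]
  28 → USB stick 3 (new)  [load 28/40]
  11 → USB stick 2  [load 39/40]
  6 → USB stick 3  [load 34/40]
  7 → USB stick 4 (new)  [load 7/40]
  25 → USB stick 4  [load 32/40]
  8 → USB stick 4  [load 40/40]
  11 → USB stick 5 (new)  [load 11/40]
  7 → USB stick 5  [load 18/40]
  5 → USB stick 1  [load 40/40]
  21 → USB stick 5  [load 39/40]
5 USB sticks opened.

5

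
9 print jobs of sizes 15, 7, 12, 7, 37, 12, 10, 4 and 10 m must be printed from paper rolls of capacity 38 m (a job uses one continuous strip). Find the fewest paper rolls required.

Total = 37 + 15 + 12 + 12 + 10 + 10 + 7 + 7 + 4 = 114 m.
Lower bound: ⌈114/38⌉ = 3 paper rolls.
A packing using 4 paper rolls:
  roll 1: 37 = 37
  roll 2: 15 + 12 + 10 = 37
  roll 3: 12 + 10 + 7 + 7 = 36
  roll 4: 4 = 4
No arrangement into 3 paper rolls stays within capacity, so 4 is optimal.

4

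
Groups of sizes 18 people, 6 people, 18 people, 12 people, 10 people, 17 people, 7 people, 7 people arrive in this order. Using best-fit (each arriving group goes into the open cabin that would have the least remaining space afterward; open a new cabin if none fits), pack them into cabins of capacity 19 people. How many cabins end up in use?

6

  18 → cabin 1 (new)  [load 18/19]
  6 → cabin 2 (new)  [load 6/19]
  18 → cabin 3 (new)  [load 18/19]
  12 → cabin 2  [load 18/19]
  10 → cabin 4 (new)  [load 10/19]
  17 → cabin 5 (new)  [load 17/19]
  7 → cabin 4  [load 17/19]
  7 → cabin 6 (new)  [load 7/19]
6 cabins opened.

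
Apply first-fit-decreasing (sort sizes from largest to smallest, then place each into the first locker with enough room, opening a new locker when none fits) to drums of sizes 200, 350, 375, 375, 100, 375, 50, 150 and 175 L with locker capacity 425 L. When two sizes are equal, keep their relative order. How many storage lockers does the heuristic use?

Sorted descending: 375, 375, 375, 350, 200, 175, 150, 100, 50.
  375 → locker 1 (new)  [load 375/425]
  375 → locker 2 (new)  [load 375/425]
  375 → locker 3 (new)  [load 375/425]
  350 → locker 4 (new)  [load 350/425]
  200 → locker 5 (new)  [load 200/425]
  175 → locker 5  [load 375/425]
  150 → locker 6 (new)  [load 150/425]
  100 → locker 6  [load 250/425]
  50 → locker 1  [load 425/425]
6 storage lockers opened.

6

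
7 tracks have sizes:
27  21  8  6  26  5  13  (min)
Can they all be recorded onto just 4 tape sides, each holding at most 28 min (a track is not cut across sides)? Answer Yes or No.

Yes

A valid assignment using 4 tape sides:
  side 1: 27 = 27
  side 2: 26 = 26
  side 3: 21 + 6 = 27
  side 4: 13 + 8 + 5 = 26
Every load is within 28 min, so 4 tape sides suffice.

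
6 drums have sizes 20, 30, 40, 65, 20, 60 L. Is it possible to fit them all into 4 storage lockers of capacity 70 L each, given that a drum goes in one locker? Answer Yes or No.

A valid assignment using 4 storage lockers:
  locker 1: 65 = 65
  locker 2: 60 = 60
  locker 3: 40 + 30 = 70
  locker 4: 20 + 20 = 40
Every load is within 70 L, so 4 storage lockers suffice.

Yes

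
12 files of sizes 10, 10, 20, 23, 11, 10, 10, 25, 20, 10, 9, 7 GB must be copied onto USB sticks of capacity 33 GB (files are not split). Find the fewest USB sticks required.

Total = 25 + 23 + 20 + 20 + 11 + 10 + 10 + 10 + 10 + 10 + 9 + 7 = 165 GB.
Lower bound: ⌈165/33⌉ = 5 USB sticks.
A packing using 6 USB sticks:
  USB stick 1: 25 + 7 = 32
  USB stick 2: 23 + 10 = 33
  USB stick 3: 20 + 11 = 31
  USB stick 4: 20 + 10 = 30
  USB stick 5: 10 + 10 + 10 = 30
  USB stick 6: 9 = 9
No arrangement into 5 USB sticks stays within capacity, so 6 is optimal.

6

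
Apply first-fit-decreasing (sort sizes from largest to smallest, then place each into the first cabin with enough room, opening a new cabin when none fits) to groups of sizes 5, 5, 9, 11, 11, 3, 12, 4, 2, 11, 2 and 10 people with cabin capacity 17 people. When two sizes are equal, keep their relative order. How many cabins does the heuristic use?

6

Sorted descending: 12, 11, 11, 11, 10, 9, 5, 5, 4, 3, 2, 2.
  12 → cabin 1 (new)  [load 12/17]
  11 → cabin 2 (new)  [load 11/17]
  11 → cabin 3 (new)  [load 11/17]
  11 → cabin 4 (new)  [load 11/17]
  10 → cabin 5 (new)  [load 10/17]
  9 → cabin 6 (new)  [load 9/17]
  5 → cabin 1  [load 17/17]
  5 → cabin 2  [load 16/17]
  4 → cabin 3  [load 15/17]
  3 → cabin 4  [load 14/17]
  2 → cabin 3  [load 17/17]
  2 → cabin 4  [load 16/17]
6 cabins opened.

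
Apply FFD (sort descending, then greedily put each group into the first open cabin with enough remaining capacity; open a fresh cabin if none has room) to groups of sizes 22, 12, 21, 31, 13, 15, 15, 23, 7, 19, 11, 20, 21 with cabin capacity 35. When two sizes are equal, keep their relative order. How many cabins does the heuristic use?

Sorted descending: 31, 23, 22, 21, 21, 20, 19, 15, 15, 13, 12, 11, 7.
  31 → cabin 1 (new)  [load 31/35]
  23 → cabin 2 (new)  [load 23/35]
  22 → cabin 3 (new)  [load 22/35]
  21 → cabin 4 (new)  [load 21/35]
  21 → cabin 5 (new)  [load 21/35]
  20 → cabin 6 (new)  [load 20/35]
  19 → cabin 7 (new)  [load 19/35]
  15 → cabin 6  [load 35/35]
  15 → cabin 7  [load 34/35]
  13 → cabin 3  [load 35/35]
  12 → cabin 2  [load 35/35]
  11 → cabin 4  [load 32/35]
  7 → cabin 5  [load 28/35]
7 cabins opened.

7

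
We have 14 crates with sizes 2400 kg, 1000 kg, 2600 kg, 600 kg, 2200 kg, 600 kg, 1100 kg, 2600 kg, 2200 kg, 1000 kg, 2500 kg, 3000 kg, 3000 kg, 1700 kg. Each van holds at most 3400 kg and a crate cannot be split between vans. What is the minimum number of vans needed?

Total = 3000 + 3000 + 2600 + 2600 + 2500 + 2400 + 2200 + 2200 + 1700 + 1100 + 1000 + 1000 + 600 + 600 = 26500 kg.
Lower bound: ⌈26500/3400⌉ = 8 vans.
A packing using 9 vans:
  van 1: 3000 = 3000
  van 2: 3000 = 3000
  van 3: 2600 + 600 = 3200
  van 4: 2600 + 600 = 3200
  van 5: 2500 = 2500
  van 6: 2400 + 1000 = 3400
  van 7: 2200 + 1100 = 3300
  van 8: 2200 + 1000 = 3200
  van 9: 1700 = 1700
No arrangement into 8 vans stays within capacity, so 9 is optimal.

9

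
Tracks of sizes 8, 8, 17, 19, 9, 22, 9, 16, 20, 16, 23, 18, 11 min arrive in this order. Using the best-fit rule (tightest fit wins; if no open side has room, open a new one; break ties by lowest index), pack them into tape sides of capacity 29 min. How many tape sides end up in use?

9

  8 → side 1 (new)  [load 8/29]
  8 → side 1  [load 16/29]
  17 → side 2 (new)  [load 17/29]
  19 → side 3 (new)  [load 19/29]
  9 → side 3  [load 28/29]
  22 → side 4 (new)  [load 22/29]
  9 → side 2  [load 26/29]
  16 → side 5 (new)  [load 16/29]
  20 → side 6 (new)  [load 20/29]
  16 → side 7 (new)  [load 16/29]
  23 → side 8 (new)  [load 23/29]
  18 → side 9 (new)  [load 18/29]
  11 → side 9  [load 29/29]
9 tape sides opened.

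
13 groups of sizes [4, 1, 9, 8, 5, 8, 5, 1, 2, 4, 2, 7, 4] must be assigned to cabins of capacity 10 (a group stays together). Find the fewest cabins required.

7

Total = 9 + 8 + 8 + 7 + 5 + 5 + 4 + 4 + 4 + 2 + 2 + 1 + 1 = 60.
Lower bound: ⌈60/10⌉ = 6 cabins.
A packing using 7 cabins:
  cabin 1: 9 + 1 = 10
  cabin 2: 8 + 2 = 10
  cabin 3: 8 + 2 = 10
  cabin 4: 7 + 1 = 8
  cabin 5: 5 + 5 = 10
  cabin 6: 4 + 4 = 8
  cabin 7: 4 = 4
No arrangement into 6 cabins stays within capacity, so 7 is optimal.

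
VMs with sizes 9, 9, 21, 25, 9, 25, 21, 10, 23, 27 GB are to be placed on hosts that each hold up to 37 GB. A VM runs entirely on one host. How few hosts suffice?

Total = 27 + 25 + 25 + 23 + 21 + 21 + 10 + 9 + 9 + 9 = 179 GB.
Lower bound: ⌈179/37⌉ = 5 hosts.
Also, 6 VMs each exceed 37/2 GB, and no two of those can share a host, so at least 6 hosts are needed.
A packing using 6 hosts:
  host 1: 27 + 10 = 37
  host 2: 25 + 9 = 34
  host 3: 25 + 9 = 34
  host 4: 23 + 9 = 32
  host 5: 21 = 21
  host 6: 21 = 21
This matches the lower bound, so 6 is optimal.

6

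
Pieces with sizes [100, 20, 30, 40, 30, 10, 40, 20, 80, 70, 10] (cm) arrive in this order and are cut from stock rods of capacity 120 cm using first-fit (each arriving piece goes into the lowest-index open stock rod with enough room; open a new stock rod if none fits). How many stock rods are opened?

5

  100 → stock rod 1 (new)  [load 100/120]
  20 → stock rod 1  [load 120/120]
  30 → stock rod 2 (new)  [load 30/120]
  40 → stock rod 2  [load 70/120]
  30 → stock rod 2  [load 100/120]
  10 → stock rod 2  [load 110/120]
  40 → stock rod 3 (new)  [load 40/120]
  20 → stock rod 3  [load 60/120]
  80 → stock rod 4 (new)  [load 80/120]
  70 → stock rod 5 (new)  [load 70/120]
  10 → stock rod 2  [load 120/120]
5 stock rods opened.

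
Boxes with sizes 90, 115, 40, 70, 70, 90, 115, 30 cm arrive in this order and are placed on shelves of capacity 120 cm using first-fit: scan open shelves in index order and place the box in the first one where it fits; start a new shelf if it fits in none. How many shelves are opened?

  90 → shelf 1 (new)  [load 90/120]
  115 → shelf 2 (new)  [load 115/120]
  40 → shelf 3 (new)  [load 40/120]
  70 → shelf 3  [load 110/120]
  70 → shelf 4 (new)  [load 70/120]
  90 → shelf 5 (new)  [load 90/120]
  115 → shelf 6 (new)  [load 115/120]
  30 → shelf 1  [load 120/120]
6 shelves opened.

6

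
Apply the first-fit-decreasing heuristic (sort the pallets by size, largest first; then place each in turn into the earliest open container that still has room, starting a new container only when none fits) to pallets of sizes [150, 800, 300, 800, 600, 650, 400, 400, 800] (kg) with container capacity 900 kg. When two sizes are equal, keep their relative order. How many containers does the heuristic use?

Sorted descending: 800, 800, 800, 650, 600, 400, 400, 300, 150.
  800 → container 1 (new)  [load 800/900]
  800 → container 2 (new)  [load 800/900]
  800 → container 3 (new)  [load 800/900]
  650 → container 4 (new)  [load 650/900]
  600 → container 5 (new)  [load 600/900]
  400 → container 6 (new)  [load 400/900]
  400 → container 6  [load 800/900]
  300 → container 5  [load 900/900]
  150 → container 4  [load 800/900]
6 containers opened.

6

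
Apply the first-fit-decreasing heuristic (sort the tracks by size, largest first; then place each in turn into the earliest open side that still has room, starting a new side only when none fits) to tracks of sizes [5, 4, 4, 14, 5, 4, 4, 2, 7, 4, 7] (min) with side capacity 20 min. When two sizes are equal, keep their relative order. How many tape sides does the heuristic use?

4

Sorted descending: 14, 7, 7, 5, 5, 4, 4, 4, 4, 4, 2.
  14 → side 1 (new)  [load 14/20]
  7 → side 2 (new)  [load 7/20]
  7 → side 2  [load 14/20]
  5 → side 1  [load 19/20]
  5 → side 2  [load 19/20]
  4 → side 3 (new)  [load 4/20]
  4 → side 3  [load 8/20]
  4 → side 3  [load 12/20]
  4 → side 3  [load 16/20]
  4 → side 3  [load 20/20]
  2 → side 4 (new)  [load 2/20]
4 tape sides opened.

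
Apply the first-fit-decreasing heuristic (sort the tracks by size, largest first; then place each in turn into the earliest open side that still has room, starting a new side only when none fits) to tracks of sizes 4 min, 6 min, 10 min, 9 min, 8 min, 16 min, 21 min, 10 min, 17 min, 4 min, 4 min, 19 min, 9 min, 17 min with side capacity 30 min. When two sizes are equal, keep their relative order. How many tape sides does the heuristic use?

Sorted descending: 21, 19, 17, 17, 16, 10, 10, 9, 9, 8, 6, 4, 4, 4.
  21 → side 1 (new)  [load 21/30]
  19 → side 2 (new)  [load 19/30]
  17 → side 3 (new)  [load 17/30]
  17 → side 4 (new)  [load 17/30]
  16 → side 5 (new)  [load 16/30]
  10 → side 2  [load 29/30]
  10 → side 3  [load 27/30]
  9 → side 1  [load 30/30]
  9 → side 4  [load 26/30]
  8 → side 5  [load 24/30]
  6 → side 5  [load 30/30]
  4 → side 4  [load 30/30]
  4 → side 6 (new)  [load 4/30]
  4 → side 6  [load 8/30]
6 tape sides opened.

6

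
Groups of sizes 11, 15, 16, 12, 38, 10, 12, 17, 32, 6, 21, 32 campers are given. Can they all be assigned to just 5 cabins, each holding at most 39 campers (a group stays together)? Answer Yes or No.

Total = 222 campers; ⌈222/39⌉ = 6.
At least 6 cabins are required, but only 5 are allowed.

No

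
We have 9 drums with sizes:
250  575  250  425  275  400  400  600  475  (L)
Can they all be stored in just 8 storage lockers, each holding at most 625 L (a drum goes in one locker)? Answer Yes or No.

A valid assignment using 8 storage lockers:
  locker 1: 600 = 600
  locker 2: 575 = 575
  locker 3: 475 = 475
  locker 4: 425 = 425
  locker 5: 400 = 400
  locker 6: 400 = 400
  locker 7: 275 + 250 = 525
  locker 8: 250 = 250
Every load is within 625 L, so 8 storage lockers suffice.

Yes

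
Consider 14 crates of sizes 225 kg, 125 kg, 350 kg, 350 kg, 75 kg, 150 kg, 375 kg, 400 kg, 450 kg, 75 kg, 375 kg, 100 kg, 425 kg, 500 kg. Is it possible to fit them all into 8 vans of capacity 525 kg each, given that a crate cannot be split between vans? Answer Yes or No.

Total = 3975 kg; ⌈3975/525⌉ = 8.
The bound of 8 does not rule out 8, but exhaustive search shows no assignment into 8 vans of capacity 525 kg exists — the minimum is 9.

No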